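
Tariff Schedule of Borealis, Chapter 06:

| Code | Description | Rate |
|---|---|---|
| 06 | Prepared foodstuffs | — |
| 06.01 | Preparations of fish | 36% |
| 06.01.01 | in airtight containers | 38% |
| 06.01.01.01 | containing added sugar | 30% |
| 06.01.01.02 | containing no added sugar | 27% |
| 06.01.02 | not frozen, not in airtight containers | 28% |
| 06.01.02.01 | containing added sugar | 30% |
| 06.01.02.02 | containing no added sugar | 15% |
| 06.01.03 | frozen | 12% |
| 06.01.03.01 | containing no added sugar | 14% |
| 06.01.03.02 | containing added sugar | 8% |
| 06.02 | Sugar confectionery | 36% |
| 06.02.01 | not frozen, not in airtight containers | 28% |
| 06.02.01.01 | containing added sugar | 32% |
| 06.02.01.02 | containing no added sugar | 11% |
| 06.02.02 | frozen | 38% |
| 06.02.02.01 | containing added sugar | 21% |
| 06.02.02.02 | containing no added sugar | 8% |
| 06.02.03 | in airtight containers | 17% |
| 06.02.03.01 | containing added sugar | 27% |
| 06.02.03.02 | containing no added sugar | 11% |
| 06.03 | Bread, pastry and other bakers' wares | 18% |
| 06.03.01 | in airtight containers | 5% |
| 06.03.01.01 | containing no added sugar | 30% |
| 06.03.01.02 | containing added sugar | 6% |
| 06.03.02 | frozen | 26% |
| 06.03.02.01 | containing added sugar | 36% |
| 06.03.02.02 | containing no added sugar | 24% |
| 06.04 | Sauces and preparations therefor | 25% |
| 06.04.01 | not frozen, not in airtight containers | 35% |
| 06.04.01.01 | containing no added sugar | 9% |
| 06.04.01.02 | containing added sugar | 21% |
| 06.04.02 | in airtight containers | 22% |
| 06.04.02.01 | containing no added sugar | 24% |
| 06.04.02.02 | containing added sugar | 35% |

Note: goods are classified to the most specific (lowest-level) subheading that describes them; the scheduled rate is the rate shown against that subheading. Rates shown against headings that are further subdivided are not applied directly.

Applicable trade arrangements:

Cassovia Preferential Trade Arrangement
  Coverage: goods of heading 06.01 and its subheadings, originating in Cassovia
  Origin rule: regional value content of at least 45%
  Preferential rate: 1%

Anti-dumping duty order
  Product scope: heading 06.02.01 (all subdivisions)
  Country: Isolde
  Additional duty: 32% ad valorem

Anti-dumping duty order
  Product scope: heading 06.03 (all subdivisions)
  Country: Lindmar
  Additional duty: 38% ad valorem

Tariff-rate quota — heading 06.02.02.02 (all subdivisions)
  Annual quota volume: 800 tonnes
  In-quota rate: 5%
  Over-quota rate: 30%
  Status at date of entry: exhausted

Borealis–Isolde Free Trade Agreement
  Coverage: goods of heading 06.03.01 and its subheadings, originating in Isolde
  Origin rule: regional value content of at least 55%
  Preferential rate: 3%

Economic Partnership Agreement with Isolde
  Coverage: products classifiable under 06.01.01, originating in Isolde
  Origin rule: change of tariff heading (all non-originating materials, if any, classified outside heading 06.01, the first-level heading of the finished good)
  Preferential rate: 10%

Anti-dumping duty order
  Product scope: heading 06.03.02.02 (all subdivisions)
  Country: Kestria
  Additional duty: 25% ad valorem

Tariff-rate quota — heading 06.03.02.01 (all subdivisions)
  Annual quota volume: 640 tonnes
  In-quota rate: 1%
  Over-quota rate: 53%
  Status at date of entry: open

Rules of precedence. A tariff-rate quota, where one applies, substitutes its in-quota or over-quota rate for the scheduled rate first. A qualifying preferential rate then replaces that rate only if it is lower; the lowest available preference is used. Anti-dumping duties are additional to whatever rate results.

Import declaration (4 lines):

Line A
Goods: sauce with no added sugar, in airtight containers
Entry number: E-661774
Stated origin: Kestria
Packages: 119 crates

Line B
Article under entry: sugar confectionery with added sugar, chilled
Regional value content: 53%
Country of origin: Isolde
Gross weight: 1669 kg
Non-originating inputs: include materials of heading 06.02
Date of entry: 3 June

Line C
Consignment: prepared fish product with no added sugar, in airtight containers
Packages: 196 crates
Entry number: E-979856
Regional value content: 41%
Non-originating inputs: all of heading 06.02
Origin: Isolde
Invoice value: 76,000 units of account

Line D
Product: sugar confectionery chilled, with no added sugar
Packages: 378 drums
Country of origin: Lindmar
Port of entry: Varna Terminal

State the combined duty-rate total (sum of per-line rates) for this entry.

109%

Line A: sauce → 06.04; in airtight containers → 06.04.02; with no added sugar → 06.04.02.01. Scheduled 24%. No special measure applies. → 24%.
Line B: sugar confectionery → 06.02; chilled → 06.02.01; with added sugar → 06.02.01.01. Scheduled 32%. Isolde agreement on 06.03.01: 06.02.01.01 not covered; Isolde agreement on 06.01.01: 06.02.01.01 not covered; anti-dumping (Isolde, 06.02.01): +32%; total 32% + 32% = 64%. → 64%.
Line C: prepared fish product → 06.01; in airtight containers → 06.01.01; with no added sugar → 06.01.01.02. Scheduled 27%. Isolde agreement on 06.03.01: 06.01.01.02 not covered; Isolde agreement on 06.01.01: CTH met → 10% available; preferential 10%. → 10%.
Line D: sugar confectionery → 06.02; chilled → 06.02.01; with no added sugar → 06.02.01.02. Scheduled 11%. No special measure applies. → 11%.
Sum: 24% + 64% + 10% + 11% = 109%.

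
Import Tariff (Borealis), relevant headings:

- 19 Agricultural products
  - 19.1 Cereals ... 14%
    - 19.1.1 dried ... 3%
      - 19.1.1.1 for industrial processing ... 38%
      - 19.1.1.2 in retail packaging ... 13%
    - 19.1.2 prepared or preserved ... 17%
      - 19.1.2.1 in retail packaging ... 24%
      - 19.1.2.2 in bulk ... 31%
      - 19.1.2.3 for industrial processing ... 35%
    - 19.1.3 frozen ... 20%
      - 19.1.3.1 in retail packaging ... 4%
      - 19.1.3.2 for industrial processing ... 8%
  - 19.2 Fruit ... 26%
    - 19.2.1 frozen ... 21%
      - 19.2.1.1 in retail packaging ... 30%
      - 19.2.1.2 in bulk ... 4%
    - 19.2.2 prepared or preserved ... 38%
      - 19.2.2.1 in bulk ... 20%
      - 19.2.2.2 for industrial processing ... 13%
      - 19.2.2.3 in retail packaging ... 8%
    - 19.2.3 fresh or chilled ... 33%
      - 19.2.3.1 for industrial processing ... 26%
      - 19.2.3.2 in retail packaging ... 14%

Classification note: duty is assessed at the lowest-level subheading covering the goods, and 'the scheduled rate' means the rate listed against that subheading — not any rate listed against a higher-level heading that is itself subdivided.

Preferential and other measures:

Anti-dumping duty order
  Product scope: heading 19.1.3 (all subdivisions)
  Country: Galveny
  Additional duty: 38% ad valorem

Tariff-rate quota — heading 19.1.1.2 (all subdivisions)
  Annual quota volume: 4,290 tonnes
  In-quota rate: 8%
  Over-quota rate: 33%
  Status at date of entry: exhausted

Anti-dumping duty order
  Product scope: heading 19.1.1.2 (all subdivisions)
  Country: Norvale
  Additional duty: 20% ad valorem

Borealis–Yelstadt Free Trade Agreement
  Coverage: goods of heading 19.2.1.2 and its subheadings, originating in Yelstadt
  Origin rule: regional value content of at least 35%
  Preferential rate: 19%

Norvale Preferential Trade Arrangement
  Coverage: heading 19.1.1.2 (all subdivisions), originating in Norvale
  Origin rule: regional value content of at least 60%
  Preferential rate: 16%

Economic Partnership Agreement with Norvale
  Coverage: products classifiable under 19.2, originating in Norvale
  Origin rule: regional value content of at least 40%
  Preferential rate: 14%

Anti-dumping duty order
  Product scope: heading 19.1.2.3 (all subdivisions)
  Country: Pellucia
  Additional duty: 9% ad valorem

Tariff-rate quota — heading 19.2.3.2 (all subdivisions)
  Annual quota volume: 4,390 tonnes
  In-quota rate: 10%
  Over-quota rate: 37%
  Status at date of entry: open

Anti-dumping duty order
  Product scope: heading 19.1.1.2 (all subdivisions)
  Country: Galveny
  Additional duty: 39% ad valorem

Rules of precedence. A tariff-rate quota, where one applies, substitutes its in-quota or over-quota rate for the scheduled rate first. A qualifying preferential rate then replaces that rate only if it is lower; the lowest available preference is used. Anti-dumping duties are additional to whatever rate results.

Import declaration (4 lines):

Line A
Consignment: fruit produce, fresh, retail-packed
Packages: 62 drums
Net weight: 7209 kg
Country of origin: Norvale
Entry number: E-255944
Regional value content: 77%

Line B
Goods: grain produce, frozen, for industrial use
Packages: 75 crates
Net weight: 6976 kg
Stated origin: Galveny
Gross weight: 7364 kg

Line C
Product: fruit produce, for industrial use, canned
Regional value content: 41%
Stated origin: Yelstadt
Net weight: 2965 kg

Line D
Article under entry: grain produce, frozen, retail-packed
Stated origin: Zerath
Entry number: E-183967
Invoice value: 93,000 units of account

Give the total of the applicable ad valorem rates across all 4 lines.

73%

Line A: fruit → 19.2; fresh → 19.2.3; retail-packed → 19.2.3.2. Scheduled 14%. quota on 19.2.3.2 open → in-quota 10%; Norvale agreement on 19.1.1.2: 19.2.3.2 not covered; Norvale agreement on 19.2: RVC ≥ 40% → 14% available; preference 14% not lower than 10% → no reduction. → 10%.
Line B: grain → 19.1; frozen → 19.1.3; for industrial use → 19.1.3.2. Scheduled 8%. anti-dumping (Galveny, 19.1.3): +38%; total 8% + 38% = 46%. → 46%.
Line C: fruit → 19.2; canned → 19.2.2; for industrial use → 19.2.2.2. Scheduled 13%. Yelstadt agreement on 19.2.1.2: 19.2.2.2 not covered. → 13%.
Line D: grain → 19.1; frozen → 19.1.3; retail-packed → 19.1.3.1. Scheduled 4%. No special measure applies. → 4%.
Sum: 10% + 46% + 13% + 4% = 73%.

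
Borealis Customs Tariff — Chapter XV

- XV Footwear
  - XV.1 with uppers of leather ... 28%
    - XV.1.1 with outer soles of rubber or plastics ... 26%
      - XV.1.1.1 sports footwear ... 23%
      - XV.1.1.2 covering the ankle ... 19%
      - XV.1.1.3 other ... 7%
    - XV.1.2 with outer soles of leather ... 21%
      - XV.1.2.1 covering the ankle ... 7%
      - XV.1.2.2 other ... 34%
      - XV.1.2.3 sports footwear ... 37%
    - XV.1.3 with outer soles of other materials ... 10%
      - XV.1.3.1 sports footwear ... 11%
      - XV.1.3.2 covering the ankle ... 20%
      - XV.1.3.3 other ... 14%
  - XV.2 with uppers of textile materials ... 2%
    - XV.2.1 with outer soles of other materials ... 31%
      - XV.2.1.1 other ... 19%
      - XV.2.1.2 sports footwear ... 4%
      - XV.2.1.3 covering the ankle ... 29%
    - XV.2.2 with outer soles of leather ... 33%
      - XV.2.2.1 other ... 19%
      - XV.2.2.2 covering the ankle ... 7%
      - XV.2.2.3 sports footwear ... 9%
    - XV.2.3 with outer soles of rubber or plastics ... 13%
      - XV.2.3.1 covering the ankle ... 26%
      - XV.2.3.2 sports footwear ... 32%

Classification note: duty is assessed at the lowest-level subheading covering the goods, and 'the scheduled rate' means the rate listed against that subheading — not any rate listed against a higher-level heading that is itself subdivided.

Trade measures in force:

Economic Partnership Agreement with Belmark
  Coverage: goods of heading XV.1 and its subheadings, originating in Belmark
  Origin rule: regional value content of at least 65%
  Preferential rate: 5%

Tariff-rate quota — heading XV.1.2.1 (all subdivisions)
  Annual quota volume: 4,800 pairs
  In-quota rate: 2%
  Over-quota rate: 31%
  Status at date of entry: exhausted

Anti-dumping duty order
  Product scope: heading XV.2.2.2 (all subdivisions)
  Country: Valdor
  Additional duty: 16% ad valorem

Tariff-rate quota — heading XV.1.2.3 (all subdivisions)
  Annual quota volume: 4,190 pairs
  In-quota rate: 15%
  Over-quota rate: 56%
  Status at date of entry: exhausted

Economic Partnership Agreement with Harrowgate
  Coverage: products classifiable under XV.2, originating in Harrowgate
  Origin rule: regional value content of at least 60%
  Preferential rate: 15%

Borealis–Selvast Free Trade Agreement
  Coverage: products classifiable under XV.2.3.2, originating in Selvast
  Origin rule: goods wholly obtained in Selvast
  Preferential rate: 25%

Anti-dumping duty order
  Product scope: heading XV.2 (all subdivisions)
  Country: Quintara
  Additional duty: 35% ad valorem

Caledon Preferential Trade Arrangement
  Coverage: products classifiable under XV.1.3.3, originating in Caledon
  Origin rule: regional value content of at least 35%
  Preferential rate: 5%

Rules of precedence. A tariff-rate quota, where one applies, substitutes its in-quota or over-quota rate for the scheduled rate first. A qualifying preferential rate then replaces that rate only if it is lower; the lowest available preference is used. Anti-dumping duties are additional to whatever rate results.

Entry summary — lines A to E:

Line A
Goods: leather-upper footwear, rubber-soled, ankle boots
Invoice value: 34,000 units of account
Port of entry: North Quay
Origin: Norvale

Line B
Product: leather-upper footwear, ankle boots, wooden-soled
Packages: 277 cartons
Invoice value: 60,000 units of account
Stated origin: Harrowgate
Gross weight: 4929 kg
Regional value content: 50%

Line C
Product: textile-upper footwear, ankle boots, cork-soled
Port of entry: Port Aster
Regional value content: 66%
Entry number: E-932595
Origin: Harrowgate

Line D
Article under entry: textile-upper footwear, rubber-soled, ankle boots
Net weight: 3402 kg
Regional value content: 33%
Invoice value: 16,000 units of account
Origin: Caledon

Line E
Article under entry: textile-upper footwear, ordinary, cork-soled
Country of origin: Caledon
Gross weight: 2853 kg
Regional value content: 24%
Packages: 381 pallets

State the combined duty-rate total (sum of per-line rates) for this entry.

99%

Line A: leather-upper → XV.1; rubber-soled → XV.1.1; ankle boots → XV.1.1.2. Scheduled 19%. No special measure applies. → 19%.
Line B: leather-upper → XV.1; wooden-soled → XV.1.3; ankle boots → XV.1.3.2. Scheduled 20%. Harrowgate agreement on XV.2: XV.1.3.2 not covered. → 20%.
Line C: textile-upper → XV.2; cork-soled → XV.2.1; ankle boots → XV.2.1.3. Scheduled 29%. Harrowgate agreement on XV.2: RVC ≥ 60% → 15% available; preferential 15%. → 15%.
Line D: textile-upper → XV.2; rubber-soled → XV.2.3; ankle boots → XV.2.3.1. Scheduled 26%. Caledon agreement on XV.1.3.3: XV.2.3.1 not covered. → 26%.
Line E: textile-upper → XV.2; cork-soled → XV.2.1; ordinary → XV.2.1.1. Scheduled 19%. Caledon agreement on XV.1.3.3: XV.2.1.1 not covered. → 19%.
Sum: 19% + 20% + 15% + 26% + 19% = 99%.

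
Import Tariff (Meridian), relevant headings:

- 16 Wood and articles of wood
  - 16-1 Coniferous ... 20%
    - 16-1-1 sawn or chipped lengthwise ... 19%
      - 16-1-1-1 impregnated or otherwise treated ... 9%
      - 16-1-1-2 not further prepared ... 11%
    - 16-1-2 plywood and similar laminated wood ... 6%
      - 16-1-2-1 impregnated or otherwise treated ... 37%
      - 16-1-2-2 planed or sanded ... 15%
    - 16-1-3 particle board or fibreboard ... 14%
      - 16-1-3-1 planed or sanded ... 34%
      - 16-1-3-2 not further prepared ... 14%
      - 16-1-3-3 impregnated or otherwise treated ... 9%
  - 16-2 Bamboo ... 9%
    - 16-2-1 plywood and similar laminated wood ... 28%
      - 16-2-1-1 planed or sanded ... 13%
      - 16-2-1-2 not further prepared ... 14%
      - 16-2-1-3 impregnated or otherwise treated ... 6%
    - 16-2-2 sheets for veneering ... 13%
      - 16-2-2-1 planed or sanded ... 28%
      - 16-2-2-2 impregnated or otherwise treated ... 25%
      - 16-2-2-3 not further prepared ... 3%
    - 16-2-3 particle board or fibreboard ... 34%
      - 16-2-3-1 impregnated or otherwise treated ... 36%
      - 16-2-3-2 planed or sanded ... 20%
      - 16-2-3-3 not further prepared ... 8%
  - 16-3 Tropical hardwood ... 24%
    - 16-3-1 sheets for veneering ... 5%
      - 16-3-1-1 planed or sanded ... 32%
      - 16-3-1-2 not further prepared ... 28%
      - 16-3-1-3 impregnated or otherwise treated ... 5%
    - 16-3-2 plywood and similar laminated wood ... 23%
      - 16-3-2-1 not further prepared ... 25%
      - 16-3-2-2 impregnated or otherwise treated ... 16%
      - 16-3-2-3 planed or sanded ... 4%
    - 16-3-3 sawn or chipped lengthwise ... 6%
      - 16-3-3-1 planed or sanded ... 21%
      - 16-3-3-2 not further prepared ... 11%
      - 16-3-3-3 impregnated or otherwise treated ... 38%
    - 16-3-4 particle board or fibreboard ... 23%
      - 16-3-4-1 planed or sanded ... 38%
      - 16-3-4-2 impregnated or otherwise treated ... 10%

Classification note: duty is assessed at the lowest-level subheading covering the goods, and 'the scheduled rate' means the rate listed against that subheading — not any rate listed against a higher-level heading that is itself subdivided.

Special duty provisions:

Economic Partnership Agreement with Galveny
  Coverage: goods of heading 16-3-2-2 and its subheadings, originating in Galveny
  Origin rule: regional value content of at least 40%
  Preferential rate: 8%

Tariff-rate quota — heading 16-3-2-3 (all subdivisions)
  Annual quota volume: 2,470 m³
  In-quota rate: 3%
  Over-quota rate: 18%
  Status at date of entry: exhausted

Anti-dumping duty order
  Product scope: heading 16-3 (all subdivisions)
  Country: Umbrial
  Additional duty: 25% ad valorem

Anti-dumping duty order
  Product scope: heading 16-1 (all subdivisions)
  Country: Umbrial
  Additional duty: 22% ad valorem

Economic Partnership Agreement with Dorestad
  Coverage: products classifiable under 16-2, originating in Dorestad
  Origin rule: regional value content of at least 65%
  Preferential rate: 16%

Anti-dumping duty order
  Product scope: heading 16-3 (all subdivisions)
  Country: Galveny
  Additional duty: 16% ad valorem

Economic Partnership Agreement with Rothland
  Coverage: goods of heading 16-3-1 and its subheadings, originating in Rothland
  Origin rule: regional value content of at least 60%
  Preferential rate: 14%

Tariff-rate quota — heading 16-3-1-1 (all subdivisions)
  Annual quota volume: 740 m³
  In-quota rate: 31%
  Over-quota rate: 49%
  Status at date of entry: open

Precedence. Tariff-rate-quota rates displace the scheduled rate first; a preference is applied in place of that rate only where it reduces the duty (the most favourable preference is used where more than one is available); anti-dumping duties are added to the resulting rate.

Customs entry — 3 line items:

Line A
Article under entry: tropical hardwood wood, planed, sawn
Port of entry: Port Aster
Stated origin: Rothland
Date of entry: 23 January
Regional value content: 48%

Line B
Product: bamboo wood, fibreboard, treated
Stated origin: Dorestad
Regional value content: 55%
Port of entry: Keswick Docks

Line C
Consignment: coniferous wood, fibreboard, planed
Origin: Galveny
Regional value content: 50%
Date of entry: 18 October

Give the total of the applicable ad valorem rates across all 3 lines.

Line A: tropical hardwood → 16-3; sawn → 16-3-3; planed → 16-3-3-1. Scheduled 21%. Rothland agreement on 16-3-1: 16-3-3-1 not covered. → 21%.
Line B: bamboo → 16-2; fibreboard → 16-2-3; treated → 16-2-3-1. Scheduled 36%. Dorestad agreement on 16-2: RVC < 65%. → 36%.
Line C: coniferous → 16-1; fibreboard → 16-1-3; planed → 16-1-3-1. Scheduled 34%. Galveny agreement on 16-3-2-2: 16-1-3-1 not covered. → 34%.
Sum: 21% + 36% + 34% = 91%.

91%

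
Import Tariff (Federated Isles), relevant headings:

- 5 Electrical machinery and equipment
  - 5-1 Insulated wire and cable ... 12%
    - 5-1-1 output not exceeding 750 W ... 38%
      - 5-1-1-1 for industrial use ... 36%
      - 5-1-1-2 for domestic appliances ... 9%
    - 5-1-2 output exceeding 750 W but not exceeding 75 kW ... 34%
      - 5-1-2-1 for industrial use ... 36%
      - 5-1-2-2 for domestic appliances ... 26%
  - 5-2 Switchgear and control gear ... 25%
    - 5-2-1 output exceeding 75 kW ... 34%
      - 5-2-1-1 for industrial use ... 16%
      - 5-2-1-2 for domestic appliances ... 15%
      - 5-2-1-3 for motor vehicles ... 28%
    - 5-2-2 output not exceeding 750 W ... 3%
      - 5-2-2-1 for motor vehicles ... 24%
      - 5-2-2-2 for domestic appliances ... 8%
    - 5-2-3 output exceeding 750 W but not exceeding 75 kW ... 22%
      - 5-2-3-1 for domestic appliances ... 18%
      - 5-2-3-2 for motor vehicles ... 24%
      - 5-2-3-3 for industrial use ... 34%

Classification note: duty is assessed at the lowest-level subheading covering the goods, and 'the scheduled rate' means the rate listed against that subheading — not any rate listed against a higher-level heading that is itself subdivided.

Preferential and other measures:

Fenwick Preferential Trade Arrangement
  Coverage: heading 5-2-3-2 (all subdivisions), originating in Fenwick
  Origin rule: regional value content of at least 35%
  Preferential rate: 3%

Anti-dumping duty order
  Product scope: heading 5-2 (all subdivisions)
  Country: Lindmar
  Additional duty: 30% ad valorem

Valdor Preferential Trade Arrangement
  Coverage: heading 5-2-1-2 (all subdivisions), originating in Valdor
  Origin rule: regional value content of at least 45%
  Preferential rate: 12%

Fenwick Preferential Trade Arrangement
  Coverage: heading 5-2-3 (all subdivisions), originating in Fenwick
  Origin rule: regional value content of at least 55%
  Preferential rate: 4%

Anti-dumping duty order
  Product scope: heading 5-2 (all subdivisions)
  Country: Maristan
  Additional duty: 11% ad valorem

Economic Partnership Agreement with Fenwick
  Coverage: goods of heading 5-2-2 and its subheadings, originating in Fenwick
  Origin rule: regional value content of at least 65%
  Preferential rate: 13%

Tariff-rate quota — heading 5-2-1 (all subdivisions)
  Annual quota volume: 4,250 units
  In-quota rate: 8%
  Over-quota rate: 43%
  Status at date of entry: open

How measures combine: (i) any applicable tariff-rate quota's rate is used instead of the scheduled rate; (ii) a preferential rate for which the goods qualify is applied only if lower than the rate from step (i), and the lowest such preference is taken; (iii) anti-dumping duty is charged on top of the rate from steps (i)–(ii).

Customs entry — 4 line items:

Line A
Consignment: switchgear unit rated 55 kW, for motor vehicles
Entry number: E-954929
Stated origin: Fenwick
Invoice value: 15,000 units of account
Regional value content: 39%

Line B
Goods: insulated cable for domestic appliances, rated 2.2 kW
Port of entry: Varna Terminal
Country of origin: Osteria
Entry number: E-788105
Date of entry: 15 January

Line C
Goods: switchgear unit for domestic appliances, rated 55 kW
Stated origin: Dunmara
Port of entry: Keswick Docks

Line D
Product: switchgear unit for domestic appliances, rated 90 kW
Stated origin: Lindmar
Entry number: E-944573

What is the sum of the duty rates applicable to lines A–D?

85%

Line A: switchgear unit → 5-2; rated 55 kW → 5-2-3; for motor vehicles → 5-2-3-2. Scheduled 24%. Fenwick agreement on 5-2-3-2: RVC ≥ 35% → 3% available; Fenwick agreement on 5-2-3: RVC < 55%; Fenwick agreement on 5-2-2: 5-2-3-2 not covered; preferential 3%. → 3%.
Line B: insulated cable → 5-1; rated 2.2 kW → 5-1-2; for domestic appliances → 5-1-2-2. Scheduled 26%. No special measure applies. → 26%.
Line C: switchgear unit → 5-2; rated 55 kW → 5-2-3; for domestic appliances → 5-2-3-1. Scheduled 18%. No special measure applies. → 18%.
Line D: switchgear unit → 5-2; rated 90 kW → 5-2-1; for domestic appliances → 5-2-1-2. Scheduled 15%. quota on 5-2-1 open → in-quota 8%; anti-dumping (Lindmar, 5-2): +30%; total 8% + 30% = 38%. → 38%.
Sum: 3% + 26% + 18% + 38% = 85%.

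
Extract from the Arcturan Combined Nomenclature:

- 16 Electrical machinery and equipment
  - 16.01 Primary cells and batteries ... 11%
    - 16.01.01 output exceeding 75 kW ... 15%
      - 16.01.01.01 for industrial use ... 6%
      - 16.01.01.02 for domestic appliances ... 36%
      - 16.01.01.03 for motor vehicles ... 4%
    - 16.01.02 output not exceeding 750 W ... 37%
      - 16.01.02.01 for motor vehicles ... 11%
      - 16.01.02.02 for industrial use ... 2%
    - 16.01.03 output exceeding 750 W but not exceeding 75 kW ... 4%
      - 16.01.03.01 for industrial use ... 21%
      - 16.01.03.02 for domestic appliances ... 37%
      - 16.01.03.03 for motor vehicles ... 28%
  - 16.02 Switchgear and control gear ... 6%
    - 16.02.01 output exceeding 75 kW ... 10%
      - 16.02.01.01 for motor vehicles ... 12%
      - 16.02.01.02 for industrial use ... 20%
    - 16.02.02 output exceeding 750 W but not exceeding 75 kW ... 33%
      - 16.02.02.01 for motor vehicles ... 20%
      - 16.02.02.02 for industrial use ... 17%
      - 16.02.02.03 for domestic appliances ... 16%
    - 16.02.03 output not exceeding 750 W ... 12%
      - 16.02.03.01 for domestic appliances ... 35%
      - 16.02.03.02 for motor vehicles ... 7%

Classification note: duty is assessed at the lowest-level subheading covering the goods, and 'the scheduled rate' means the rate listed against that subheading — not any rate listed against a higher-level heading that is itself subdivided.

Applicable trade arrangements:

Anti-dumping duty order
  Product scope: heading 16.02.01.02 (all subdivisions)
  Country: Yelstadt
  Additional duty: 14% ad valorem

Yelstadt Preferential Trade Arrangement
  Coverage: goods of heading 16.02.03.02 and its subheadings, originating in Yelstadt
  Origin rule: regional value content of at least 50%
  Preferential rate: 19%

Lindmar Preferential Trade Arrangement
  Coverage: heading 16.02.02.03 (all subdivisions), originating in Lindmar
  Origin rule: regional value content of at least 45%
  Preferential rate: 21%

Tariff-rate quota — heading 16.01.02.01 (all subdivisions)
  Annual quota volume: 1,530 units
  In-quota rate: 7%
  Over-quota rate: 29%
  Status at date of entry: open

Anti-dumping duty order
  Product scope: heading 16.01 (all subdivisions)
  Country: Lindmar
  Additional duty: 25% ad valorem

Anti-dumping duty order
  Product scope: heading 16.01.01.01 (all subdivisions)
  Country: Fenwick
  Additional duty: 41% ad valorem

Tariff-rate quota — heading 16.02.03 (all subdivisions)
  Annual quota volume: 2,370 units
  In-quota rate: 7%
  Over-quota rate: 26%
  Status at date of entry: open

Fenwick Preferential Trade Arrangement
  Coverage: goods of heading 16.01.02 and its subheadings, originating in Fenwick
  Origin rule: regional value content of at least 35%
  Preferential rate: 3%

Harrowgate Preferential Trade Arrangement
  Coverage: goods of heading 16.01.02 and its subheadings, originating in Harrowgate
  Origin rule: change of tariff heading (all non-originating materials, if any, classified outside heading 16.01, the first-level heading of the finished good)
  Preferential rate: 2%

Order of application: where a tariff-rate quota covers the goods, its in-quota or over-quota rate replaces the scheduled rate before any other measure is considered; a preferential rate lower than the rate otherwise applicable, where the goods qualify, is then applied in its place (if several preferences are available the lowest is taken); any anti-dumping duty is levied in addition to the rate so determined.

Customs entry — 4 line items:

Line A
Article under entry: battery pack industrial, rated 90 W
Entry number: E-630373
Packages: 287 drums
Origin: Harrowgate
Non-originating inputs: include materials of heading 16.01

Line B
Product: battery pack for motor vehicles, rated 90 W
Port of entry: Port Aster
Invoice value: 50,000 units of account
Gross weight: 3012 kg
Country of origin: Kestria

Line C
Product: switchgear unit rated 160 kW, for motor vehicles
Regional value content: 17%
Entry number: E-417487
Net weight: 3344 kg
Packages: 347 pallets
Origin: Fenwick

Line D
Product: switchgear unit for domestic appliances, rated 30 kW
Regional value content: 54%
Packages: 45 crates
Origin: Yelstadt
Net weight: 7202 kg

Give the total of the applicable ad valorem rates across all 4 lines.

37%

Line A: battery pack → 16.01; rated 90 W → 16.01.02; industrial → 16.01.02.02. Scheduled 2%. Harrowgate agreement on 16.01.02: CTH not met. → 2%.
Line B: battery pack → 16.01; rated 90 W → 16.01.02; for motor vehicles → 16.01.02.01. Scheduled 11%. quota on 16.01.02.01 open → in-quota 7%. → 7%.
Line C: switchgear unit → 16.02; rated 160 kW → 16.02.01; for motor vehicles → 16.02.01.01. Scheduled 12%. Fenwick agreement on 16.01.02: 16.02.01.01 not covered. → 12%.
Line D: switchgear unit → 16.02; rated 30 kW → 16.02.02; for domestic appliances → 16.02.02.03. Scheduled 16%. Yelstadt agreement on 16.02.03.02: 16.02.02.03 not covered. → 16%.
Sum: 2% + 7% + 12% + 16% = 37%.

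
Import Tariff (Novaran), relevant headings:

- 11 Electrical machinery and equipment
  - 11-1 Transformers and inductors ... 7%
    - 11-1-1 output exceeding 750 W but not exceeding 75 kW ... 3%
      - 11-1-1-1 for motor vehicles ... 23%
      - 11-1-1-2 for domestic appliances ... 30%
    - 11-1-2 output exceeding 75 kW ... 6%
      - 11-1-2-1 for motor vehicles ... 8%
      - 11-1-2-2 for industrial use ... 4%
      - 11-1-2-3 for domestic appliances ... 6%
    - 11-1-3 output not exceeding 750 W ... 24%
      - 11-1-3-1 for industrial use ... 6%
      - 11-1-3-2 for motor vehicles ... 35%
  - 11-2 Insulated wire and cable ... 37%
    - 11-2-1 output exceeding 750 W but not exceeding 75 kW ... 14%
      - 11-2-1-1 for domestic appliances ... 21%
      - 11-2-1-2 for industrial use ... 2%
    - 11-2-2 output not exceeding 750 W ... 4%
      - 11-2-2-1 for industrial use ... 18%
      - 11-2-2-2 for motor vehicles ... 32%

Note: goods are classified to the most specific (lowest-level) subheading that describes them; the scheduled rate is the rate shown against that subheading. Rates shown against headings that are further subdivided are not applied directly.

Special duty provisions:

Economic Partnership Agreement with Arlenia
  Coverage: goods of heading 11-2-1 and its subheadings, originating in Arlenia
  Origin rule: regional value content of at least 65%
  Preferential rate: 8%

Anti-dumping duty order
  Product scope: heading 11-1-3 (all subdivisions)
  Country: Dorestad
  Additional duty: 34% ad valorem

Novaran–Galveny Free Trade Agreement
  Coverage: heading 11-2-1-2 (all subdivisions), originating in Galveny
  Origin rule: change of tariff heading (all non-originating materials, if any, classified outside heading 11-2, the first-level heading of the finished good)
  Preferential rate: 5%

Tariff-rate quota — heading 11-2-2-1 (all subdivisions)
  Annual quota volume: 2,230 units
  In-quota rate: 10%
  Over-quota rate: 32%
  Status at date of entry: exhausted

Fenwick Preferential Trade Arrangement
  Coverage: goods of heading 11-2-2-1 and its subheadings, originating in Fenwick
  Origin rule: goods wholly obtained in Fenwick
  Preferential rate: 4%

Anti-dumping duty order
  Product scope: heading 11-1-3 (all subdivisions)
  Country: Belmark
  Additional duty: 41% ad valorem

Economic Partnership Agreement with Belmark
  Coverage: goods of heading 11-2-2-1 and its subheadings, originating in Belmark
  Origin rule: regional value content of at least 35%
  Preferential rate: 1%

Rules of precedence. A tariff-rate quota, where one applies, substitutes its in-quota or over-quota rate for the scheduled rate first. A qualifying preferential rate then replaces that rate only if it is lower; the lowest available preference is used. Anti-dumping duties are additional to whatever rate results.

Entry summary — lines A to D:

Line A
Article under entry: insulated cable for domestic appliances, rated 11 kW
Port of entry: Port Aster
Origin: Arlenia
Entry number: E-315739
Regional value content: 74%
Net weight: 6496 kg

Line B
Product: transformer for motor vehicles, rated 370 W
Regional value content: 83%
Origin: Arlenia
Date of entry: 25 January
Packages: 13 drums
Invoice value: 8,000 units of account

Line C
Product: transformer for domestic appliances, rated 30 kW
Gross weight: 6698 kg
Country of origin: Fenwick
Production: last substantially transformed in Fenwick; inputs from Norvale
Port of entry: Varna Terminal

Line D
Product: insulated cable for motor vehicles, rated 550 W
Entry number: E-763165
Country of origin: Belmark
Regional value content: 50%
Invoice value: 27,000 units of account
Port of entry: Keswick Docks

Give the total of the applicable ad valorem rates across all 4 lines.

Line A: insulated cable → 11-2; rated 11 kW → 11-2-1; for domestic appliances → 11-2-1-1. Scheduled 21%. Arlenia agreement on 11-2-1: RVC ≥ 65% → 8% available; preferential 8%. → 8%.
Line B: transformer → 11-1; rated 370 W → 11-1-3; for motor vehicles → 11-1-3-2. Scheduled 35%. Arlenia agreement on 11-2-1: 11-1-3-2 not covered. → 35%.
Line C: transformer → 11-1; rated 30 kW → 11-1-1; for domestic appliances → 11-1-1-2. Scheduled 30%. Fenwick agreement on 11-2-2-1: 11-1-1-2 not covered. → 30%.
Line D: insulated cable → 11-2; rated 550 W → 11-2-2; for motor vehicles → 11-2-2-2. Scheduled 32%. Belmark agreement on 11-2-2-1: 11-2-2-2 not covered. → 32%.
Sum: 8% + 35% + 30% + 32% = 105%.

105%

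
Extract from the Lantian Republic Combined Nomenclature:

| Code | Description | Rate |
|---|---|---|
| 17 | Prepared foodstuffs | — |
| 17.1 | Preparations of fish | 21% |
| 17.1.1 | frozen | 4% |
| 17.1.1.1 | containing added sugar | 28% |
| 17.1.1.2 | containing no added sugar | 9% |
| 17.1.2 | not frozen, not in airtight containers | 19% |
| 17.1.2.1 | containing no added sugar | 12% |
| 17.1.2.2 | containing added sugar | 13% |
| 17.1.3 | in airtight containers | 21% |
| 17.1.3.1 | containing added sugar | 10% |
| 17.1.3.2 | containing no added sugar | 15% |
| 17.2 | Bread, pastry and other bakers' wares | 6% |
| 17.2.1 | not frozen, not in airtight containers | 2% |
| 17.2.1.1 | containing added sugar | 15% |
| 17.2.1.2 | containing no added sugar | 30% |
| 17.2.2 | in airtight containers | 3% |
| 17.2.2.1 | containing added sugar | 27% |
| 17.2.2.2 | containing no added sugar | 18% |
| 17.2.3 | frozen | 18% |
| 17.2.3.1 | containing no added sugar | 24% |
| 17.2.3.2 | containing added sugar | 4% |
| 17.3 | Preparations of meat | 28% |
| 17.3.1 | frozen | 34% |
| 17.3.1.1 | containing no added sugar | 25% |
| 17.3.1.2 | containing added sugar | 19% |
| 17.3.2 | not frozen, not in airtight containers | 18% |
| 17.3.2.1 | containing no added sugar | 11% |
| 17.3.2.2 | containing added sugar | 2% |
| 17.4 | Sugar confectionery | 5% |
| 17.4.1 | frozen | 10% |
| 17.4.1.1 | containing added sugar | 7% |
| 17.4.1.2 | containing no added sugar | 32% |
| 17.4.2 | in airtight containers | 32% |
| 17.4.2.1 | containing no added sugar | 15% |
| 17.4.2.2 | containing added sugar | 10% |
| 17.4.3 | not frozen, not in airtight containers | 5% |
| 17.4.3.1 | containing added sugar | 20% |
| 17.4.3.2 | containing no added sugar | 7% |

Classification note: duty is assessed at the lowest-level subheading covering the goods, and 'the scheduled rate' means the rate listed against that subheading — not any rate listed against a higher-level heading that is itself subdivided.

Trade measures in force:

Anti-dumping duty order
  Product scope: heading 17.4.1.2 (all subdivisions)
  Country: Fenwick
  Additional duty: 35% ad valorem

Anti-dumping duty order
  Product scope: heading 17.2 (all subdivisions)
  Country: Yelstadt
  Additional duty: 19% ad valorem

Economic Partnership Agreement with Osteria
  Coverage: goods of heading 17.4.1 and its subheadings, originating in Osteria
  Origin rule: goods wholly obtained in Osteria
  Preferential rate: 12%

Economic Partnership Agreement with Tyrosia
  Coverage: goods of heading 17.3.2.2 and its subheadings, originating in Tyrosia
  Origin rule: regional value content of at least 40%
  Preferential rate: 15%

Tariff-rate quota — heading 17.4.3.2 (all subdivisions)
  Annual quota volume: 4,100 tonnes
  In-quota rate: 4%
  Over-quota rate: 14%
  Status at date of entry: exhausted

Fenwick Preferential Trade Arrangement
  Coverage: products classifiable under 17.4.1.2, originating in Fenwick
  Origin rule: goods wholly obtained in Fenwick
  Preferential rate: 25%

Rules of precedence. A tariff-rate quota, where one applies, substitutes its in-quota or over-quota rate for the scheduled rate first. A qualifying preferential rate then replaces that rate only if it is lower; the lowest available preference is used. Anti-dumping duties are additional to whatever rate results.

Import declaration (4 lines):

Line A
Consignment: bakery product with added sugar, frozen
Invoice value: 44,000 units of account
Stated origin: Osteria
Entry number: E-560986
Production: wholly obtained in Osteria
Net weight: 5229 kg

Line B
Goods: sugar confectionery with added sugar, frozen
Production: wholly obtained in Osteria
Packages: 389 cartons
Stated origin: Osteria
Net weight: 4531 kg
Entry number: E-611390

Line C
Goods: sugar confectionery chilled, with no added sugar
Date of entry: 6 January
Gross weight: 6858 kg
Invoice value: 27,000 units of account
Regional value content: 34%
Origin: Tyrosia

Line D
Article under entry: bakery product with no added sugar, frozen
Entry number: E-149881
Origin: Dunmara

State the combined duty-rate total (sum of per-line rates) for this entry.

Line A: bakery product → 17.2; frozen → 17.2.3; with added sugar → 17.2.3.2. Scheduled 4%. Osteria agreement on 17.4.1: 17.2.3.2 not covered. → 4%.
Line B: sugar confectionery → 17.4; frozen → 17.4.1; with added sugar → 17.4.1.1. Scheduled 7%. Osteria agreement on 17.4.1: wholly obtained → 12% available; preference 12% not lower than 7% → no reduction. → 7%.
Line C: sugar confectionery → 17.4; chilled → 17.4.3; with no added sugar → 17.4.3.2. Scheduled 7%. quota on 17.4.3.2 exhausted → over-quota 14%; Tyrosia agreement on 17.3.2.2: 17.4.3.2 not covered. → 14%.
Line D: bakery product → 17.2; frozen → 17.2.3; with no added sugar → 17.2.3.1. Scheduled 24%. No special measure applies. → 24%.
Sum: 4% + 7% + 14% + 24% = 49%.

49%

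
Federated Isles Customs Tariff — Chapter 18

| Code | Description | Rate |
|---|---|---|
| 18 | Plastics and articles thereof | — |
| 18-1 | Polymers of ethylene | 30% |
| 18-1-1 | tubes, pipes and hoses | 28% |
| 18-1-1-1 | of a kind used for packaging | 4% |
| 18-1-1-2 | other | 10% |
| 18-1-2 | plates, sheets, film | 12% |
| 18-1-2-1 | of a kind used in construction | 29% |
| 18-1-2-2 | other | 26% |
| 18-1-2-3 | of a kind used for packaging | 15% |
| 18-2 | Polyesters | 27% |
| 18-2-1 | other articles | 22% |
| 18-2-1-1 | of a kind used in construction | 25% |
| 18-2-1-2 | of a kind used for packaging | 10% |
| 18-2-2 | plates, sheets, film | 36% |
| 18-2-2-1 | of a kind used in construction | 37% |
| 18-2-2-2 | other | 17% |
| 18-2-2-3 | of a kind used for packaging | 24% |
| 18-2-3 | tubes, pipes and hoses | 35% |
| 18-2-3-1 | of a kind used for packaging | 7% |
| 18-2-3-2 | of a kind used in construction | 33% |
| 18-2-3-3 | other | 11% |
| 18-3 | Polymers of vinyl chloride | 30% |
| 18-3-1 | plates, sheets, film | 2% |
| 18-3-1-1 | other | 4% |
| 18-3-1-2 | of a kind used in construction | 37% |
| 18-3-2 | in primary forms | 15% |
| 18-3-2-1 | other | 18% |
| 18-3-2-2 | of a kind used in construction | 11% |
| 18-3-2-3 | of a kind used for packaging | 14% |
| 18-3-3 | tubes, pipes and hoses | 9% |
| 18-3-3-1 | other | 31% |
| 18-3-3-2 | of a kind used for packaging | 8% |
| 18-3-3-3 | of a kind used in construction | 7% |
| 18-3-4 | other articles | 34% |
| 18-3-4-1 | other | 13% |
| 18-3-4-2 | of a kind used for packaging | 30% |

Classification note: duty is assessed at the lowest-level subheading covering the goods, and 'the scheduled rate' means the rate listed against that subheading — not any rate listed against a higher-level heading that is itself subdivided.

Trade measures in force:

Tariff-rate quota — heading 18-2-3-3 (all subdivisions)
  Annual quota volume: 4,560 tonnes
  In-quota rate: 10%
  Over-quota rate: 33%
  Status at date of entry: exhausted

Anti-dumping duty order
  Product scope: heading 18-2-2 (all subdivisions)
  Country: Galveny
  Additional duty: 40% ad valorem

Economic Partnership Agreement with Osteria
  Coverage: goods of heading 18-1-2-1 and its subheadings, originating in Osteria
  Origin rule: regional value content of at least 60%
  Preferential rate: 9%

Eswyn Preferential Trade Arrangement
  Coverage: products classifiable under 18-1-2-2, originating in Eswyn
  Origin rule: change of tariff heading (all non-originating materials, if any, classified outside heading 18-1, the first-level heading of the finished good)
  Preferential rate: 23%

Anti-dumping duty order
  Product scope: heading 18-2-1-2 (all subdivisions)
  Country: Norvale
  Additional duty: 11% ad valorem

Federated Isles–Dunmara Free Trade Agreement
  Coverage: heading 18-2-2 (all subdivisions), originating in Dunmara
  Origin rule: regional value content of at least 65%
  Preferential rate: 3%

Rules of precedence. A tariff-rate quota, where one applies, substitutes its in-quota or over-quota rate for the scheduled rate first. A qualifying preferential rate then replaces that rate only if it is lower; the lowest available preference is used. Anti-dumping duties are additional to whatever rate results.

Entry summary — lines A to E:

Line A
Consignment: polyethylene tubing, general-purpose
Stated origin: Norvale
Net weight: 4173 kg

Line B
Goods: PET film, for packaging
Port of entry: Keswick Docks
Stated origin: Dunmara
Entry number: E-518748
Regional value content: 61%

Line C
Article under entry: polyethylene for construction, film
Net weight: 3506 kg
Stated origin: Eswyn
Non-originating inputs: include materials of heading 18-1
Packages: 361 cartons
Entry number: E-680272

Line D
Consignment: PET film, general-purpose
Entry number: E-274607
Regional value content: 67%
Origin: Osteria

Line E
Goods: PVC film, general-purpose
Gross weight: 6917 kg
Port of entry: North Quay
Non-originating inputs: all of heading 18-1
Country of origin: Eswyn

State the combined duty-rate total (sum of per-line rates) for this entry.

84%

Line A: polyethylene → 18-1; tubing → 18-1-1; general-purpose → 18-1-1-2. Scheduled 10%. No special measure applies. → 10%.
Line B: PET → 18-2; film → 18-2-2; for packaging → 18-2-2-3. Scheduled 24%. Dunmara agreement on 18-2-2: RVC < 65%. → 24%.
Line C: polyethylene → 18-1; film → 18-1-2; for construction → 18-1-2-1. Scheduled 29%. Eswyn agreement on 18-1-2-2: 18-1-2-1 not covered. → 29%.
Line D: PET → 18-2; film → 18-2-2; general-purpose → 18-2-2-2. Scheduled 17%. Osteria agreement on 18-1-2-1: 18-2-2-2 not covered. → 17%.
Line E: PVC → 18-3; film → 18-3-1; general-purpose → 18-3-1-1. Scheduled 4%. Eswyn agreement on 18-1-2-2: 18-3-1-1 not covered. → 4%.
Sum: 10% + 24% + 29% + 17% + 4% = 84%.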